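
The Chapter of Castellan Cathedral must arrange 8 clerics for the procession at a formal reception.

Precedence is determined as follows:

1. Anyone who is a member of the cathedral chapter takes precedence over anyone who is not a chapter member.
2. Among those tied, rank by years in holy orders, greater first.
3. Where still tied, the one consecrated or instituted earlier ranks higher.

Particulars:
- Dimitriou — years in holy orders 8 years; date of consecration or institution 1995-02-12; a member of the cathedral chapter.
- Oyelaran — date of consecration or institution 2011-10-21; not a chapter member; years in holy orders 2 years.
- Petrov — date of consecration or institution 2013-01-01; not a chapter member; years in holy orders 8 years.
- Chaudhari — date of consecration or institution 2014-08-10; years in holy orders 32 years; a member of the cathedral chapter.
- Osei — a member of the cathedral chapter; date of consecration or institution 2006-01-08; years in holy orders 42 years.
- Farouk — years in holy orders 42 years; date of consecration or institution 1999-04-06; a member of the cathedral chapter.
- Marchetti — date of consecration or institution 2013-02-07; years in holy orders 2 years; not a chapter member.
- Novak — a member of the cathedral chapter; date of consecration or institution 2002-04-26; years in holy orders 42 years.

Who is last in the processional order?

Marchetti

By the first rule: Farouk, Novak, Osei, Chaudhari and Dimitriou (each a member of the cathedral chapter); then Petrov, Oyelaran and Marchetti (each not a chapter member).
Among Farouk, Novak, Osei, Chaudhari and Dimitriou, by years in holy orders (higher first): Farouk, Novak and Osei (42 years) before Chaudhari (32 years) before Dimitriou (8 years).
Among Farouk, Novak and Osei, by date of consecration or institution (earlier first): Farouk (1999-04-06) before Novak (2002-04-26) before Osei (2006-01-08).
Among Petrov, Oyelaran and Marchetti, by years in holy orders (higher first): Petrov (8 years) before Oyelaran and Marchetti (2 years).
Among Oyelaran and Marchetti, by date of consecration or institution (earlier first): Oyelaran (2011-10-21) before Marchetti (2013-02-07).
Order: Farouk, Novak, Osei, Chaudhari, Dimitriou, Petrov, Oyelaran, Marchetti.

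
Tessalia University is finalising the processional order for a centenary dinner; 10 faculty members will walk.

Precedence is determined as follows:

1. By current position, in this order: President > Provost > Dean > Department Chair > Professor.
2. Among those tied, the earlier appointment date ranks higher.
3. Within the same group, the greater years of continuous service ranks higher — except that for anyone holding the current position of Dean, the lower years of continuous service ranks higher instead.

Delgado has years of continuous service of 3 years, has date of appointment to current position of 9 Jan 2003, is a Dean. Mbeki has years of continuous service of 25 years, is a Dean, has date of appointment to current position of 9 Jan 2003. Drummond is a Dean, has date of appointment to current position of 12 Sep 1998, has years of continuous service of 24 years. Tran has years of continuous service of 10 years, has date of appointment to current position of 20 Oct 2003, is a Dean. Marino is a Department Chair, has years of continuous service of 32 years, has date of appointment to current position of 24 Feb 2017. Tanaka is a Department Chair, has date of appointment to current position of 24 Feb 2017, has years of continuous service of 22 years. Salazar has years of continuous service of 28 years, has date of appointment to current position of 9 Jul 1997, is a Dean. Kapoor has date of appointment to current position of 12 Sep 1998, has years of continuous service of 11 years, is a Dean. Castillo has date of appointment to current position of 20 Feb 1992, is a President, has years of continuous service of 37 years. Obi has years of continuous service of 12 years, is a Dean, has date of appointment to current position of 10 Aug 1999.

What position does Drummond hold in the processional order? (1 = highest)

By current position: Castillo (President); then Salazar, Kapoor, Drummond, Obi, Delgado, Mbeki and Tran (Dean); then Marino and Tanaka (Department Chair).
Among Salazar, Kapoor, Drummond, Obi, Delgado, Mbeki and Tran, by date of appointment to current position (earlier first): Salazar (9 Jul 1997) before Kapoor and Drummond (12 Sep 1998) before Obi (10 Aug 1999) before Delgado and Mbeki (9 Jan 2003) before Tran (20 Oct 2003).
Among Kapoor and Drummond, by years of continuous service (lower first) (reversed rule for this group): Kapoor (11 years) before Drummond (24 years).
Among Delgado and Mbeki, by years of continuous service (lower first) (reversed rule for this group): Delgado (3 years) before Mbeki (25 years).
Marino and Tanaka both have date of appointment to current position 24 Feb 2017, so the next rule applies.
Among Marino and Tanaka, by years of continuous service (higher first): Marino (32 years) before Tanaka (22 years).
Order: Castillo, Salazar, Kapoor, Drummond, Obi, Delgado, Mbeki, Tran, Marino, Tanaka. So position 4.

4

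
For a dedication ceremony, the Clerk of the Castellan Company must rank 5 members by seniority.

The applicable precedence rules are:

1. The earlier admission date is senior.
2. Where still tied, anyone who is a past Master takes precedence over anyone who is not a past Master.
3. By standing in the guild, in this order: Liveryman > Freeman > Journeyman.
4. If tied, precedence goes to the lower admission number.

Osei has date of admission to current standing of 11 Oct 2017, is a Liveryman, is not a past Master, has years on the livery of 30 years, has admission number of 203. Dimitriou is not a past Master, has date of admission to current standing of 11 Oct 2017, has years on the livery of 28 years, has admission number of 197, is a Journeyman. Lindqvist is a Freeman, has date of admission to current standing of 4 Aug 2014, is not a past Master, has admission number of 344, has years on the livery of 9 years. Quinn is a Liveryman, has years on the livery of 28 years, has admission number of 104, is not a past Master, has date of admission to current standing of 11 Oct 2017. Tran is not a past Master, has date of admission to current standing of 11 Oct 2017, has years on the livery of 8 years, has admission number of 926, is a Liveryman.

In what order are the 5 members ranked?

Lindqvist, Quinn, Osei, Tran, Dimitriou

By date of admission to current standing (earlier first): Lindqvist (4 Aug 2014); then Quinn, Osei, Tran and Dimitriou (each 11 Oct 2017).
Quinn, Osei, Tran and Dimitriou are each not a past Master, so the next rule applies.
Among Quinn, Osei, Tran and Dimitriou, by standing in the guild: Quinn, Osei and Tran (Liveryman) before Dimitriou (Journeyman).
Among Quinn, Osei and Tran, by admission number (lower first): Quinn (104) before Osei (203) before Tran (926).
Full order: Lindqvist, Quinn, Osei, Tran, Dimitriou.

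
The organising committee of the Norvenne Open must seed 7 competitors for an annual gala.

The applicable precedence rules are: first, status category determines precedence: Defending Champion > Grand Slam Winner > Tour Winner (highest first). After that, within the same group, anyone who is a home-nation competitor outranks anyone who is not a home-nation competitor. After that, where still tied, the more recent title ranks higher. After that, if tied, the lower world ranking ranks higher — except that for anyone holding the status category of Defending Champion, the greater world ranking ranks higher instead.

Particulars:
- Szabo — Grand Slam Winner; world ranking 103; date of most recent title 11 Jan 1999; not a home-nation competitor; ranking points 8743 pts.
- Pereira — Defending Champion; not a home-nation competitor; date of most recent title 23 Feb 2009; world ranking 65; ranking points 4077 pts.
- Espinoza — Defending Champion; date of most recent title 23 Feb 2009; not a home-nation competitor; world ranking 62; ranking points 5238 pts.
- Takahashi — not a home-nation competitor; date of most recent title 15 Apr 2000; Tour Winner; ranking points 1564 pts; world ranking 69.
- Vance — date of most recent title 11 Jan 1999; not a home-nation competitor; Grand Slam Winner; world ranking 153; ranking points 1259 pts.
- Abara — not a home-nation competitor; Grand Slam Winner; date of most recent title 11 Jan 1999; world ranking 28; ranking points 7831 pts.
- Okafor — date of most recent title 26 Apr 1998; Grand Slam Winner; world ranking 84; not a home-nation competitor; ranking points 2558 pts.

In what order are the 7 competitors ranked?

By status category: Pereira and Espinoza (Defending Champion); then Abara, Szabo, Vance and Okafor (Grand Slam Winner); then Takahashi (Tour Winner).
Pereira and Espinoza are each not a home-nation competitor, so the next rule applies.
Pereira and Espinoza both have date of most recent title 23 Feb 2009, so the next rule applies.
Among Pereira and Espinoza, by world ranking (higher first) (reversed rule for this group): Pereira (65) before Espinoza (62).
Abara, Szabo, Vance and Okafor are each not a home-nation competitor, so the next rule applies.
Among Abara, Szabo, Vance and Okafor, by date of most recent title (later first): Abara, Szabo and Vance (11 Jan 1999) before Okafor (26 Apr 1998).
Among Abara, Szabo and Vance, by world ranking (lower first): Abara (28) before Szabo (103) before Vance (153).
Full order: Pereira, Espinoza, Abara, Szabo, Vance, Okafor, Takahashi.

Pereira, Espinoza, Abara, Szabo, Vance, Okafor, Takahashi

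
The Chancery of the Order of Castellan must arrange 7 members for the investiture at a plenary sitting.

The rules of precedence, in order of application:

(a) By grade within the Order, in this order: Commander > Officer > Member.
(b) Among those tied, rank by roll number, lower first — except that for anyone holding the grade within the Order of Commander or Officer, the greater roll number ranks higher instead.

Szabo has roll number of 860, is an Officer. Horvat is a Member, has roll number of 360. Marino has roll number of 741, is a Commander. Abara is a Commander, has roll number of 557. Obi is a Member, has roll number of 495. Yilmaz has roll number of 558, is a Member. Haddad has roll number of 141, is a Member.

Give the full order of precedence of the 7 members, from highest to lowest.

By grade within the Order: Marino and Abara (Commander); then Szabo (Officer); then Haddad, Horvat, Obi and Yilmaz (Member).
Among Marino and Abara, by roll number (higher first) (reversed rule for this group): Marino (741) before Abara (557).
Among Haddad, Horvat, Obi and Yilmaz, by roll number (lower first): Haddad (141) before Horvat (360) before Obi (495) before Yilmaz (558).
Full order: Marino, Abara, Szabo, Haddad, Horvat, Obi, Yilmaz.

Marino, Abara, Szabo, Haddad, Horvat, Obi, Yilmaz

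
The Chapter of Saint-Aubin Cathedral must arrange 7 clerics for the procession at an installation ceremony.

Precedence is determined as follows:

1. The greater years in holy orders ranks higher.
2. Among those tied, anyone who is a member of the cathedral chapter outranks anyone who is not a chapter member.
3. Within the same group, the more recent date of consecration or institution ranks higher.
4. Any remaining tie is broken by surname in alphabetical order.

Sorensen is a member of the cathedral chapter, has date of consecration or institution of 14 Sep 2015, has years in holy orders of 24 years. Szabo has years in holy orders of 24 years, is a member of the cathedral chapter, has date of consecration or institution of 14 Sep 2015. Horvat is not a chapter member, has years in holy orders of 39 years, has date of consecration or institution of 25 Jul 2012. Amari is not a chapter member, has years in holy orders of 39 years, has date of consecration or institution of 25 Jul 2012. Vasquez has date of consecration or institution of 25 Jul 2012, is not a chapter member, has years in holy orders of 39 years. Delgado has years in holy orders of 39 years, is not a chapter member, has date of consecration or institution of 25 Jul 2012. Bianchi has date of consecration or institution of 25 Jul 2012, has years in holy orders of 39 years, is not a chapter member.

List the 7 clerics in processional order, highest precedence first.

By years in holy orders (higher first): Amari, Bianchi, Delgado, Horvat and Vasquez (each 39 years); then Sorensen and Szabo (both 24 years).
Amari, Bianchi, Delgado, Horvat and Vasquez are each not a chapter member, so the next rule applies.
Amari, Bianchi, Delgado, Horvat and Vasquez all have date of consecration or institution 25 Jul 2012, so the next rule applies.
Among Amari, Bianchi, Delgado, Horvat and Vasquez, alphabetically by surname: Amari before Bianchi before Delgado before Horvat before Vasquez.
Sorensen and Szabo are each a member of the cathedral chapter, so the next rule applies.
Sorensen and Szabo both have date of consecration or institution 14 Sep 2015, so the next rule applies.
Among Sorensen and Szabo, alphabetically by surname: Sorensen before Szabo.
Full order: Amari, Bianchi, Delgado, Horvat, Vasquez, Sorensen, Szabo.

Amari, Bianchi, Delgado, Horvat, Vasquez, Sorensen, Szabo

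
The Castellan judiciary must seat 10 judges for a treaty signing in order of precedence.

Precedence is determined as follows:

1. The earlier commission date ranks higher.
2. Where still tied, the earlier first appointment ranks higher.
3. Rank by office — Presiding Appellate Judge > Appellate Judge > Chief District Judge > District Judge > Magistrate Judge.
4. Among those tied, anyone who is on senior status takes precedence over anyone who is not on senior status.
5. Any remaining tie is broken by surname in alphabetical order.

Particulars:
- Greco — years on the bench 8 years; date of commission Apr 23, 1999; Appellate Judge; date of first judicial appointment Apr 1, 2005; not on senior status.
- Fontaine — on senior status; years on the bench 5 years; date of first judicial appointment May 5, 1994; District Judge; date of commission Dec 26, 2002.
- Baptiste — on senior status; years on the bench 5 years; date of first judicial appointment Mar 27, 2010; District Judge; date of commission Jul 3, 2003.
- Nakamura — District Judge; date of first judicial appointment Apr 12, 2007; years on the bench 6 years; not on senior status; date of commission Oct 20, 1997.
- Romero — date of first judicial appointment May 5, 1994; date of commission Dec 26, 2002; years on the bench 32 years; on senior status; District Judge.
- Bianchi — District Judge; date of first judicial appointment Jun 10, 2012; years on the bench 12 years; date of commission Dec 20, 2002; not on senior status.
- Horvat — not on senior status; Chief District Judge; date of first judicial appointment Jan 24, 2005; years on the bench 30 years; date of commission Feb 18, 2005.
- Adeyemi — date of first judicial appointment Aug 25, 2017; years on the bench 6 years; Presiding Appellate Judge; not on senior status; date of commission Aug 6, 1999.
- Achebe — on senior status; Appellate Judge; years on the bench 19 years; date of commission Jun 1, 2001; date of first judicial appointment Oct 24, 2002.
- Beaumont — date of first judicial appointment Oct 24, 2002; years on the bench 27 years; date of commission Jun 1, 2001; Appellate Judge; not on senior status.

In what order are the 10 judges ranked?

Nakamura, Greco, Adeyemi, Achebe, Beaumont, Bianchi, Fontaine, Romero, Baptiste, Horvat

By date of commission (earlier first): Nakamura (Oct 20, 1997); then Greco (Apr 23, 1999); then Adeyemi (Aug 6, 1999); then Achebe and Beaumont (both Jun 1, 2001); then Bianchi (Dec 20, 2002); then Fontaine and Romero (both Dec 26, 2002); then Baptiste (Jul 3, 2003); then Horvat (Feb 18, 2005).
Achebe and Beaumont both have date of first judicial appointment Oct 24, 2002, so the next rule applies.
Achebe and Beaumont are each Appellate Judge, so the next rule applies.
Among Achebe and Beaumont, on senior status before not on senior status: Achebe (on senior status) before Beaumont (not on senior status).
Fontaine and Romero both have date of first judicial appointment May 5, 1994, so the next rule applies.
Fontaine and Romero are each District Judge, so the next rule applies.
Fontaine and Romero are each on senior status, so the next rule applies.
Among Fontaine and Romero, alphabetically by surname: Fontaine before Romero.
Full order: Nakamura, Greco, Adeyemi, Achebe, Beaumont, Bianchi, Fontaine, Romero, Baptiste, Horvat.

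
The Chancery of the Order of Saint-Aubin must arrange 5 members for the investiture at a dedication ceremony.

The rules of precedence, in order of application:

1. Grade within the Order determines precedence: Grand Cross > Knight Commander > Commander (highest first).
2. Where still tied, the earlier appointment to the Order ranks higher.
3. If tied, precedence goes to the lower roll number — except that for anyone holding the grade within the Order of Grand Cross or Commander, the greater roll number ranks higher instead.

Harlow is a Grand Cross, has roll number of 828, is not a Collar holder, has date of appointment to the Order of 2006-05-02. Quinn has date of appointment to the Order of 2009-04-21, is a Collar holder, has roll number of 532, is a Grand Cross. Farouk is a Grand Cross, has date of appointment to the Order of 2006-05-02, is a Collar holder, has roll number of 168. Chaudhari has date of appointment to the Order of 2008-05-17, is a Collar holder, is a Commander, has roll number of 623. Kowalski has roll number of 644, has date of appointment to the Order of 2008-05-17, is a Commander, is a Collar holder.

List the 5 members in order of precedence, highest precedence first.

Harlow, Farouk, Quinn, Kowalski, Chaudhari

By grade within the Order: Harlow, Farouk and Quinn (Grand Cross); then Kowalski and Chaudhari (Commander).
Among Harlow, Farouk and Quinn, by date of appointment to the Order (earlier first): Harlow and Farouk (2006-05-02) before Quinn (2009-04-21).
Among Harlow and Farouk, by roll number (higher first) (reversed rule for this group): Harlow (828) before Farouk (168).
Kowalski and Chaudhari both have date of appointment to the Order 2008-05-17, so the next rule applies.
Among Kowalski and Chaudhari, by roll number (higher first) (reversed rule for this group): Kowalski (644) before Chaudhari (623).
Full order: Harlow, Farouk, Quinn, Kowalski, Chaudhari.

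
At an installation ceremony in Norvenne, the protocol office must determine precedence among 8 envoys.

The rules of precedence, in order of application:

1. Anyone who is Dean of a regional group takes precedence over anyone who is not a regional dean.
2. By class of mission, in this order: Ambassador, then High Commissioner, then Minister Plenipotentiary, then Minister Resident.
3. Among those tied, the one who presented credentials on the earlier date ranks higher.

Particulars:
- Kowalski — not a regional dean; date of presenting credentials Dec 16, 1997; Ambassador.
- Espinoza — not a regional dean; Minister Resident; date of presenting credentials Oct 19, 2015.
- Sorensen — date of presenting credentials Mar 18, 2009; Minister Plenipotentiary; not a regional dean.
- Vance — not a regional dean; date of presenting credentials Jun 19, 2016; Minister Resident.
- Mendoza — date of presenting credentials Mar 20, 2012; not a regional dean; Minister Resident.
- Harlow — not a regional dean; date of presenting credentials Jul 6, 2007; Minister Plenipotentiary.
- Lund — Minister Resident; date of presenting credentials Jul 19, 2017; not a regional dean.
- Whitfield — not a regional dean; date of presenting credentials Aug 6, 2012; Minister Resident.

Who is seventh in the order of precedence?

Vance

By the first rule: Kowalski, Harlow, Sorensen, Mendoza, Whitfield, Espinoza, Vance and Lund (each not a regional dean).
Among Kowalski, Harlow, Sorensen, Mendoza, Whitfield, Espinoza, Vance and Lund, by class of mission: Kowalski (Ambassador) before Harlow and Sorensen (Minister Plenipotentiary) before Mendoza, Whitfield, Espinoza, Vance and Lund (Minister Resident).
Among Harlow and Sorensen, by date of presenting credentials (earlier first): Harlow (Jul 6, 2007) before Sorensen (Mar 18, 2009).
Among Mendoza, Whitfield, Espinoza, Vance and Lund, by date of presenting credentials (earlier first): Mendoza (Mar 20, 2012) before Whitfield (Aug 6, 2012) before Espinoza (Oct 19, 2015) before Vance (Jun 19, 2016) before Lund (Jul 19, 2017).
Order: Kowalski, Harlow, Sorensen, Mendoza, Whitfield, Espinoza, Vance, Lund.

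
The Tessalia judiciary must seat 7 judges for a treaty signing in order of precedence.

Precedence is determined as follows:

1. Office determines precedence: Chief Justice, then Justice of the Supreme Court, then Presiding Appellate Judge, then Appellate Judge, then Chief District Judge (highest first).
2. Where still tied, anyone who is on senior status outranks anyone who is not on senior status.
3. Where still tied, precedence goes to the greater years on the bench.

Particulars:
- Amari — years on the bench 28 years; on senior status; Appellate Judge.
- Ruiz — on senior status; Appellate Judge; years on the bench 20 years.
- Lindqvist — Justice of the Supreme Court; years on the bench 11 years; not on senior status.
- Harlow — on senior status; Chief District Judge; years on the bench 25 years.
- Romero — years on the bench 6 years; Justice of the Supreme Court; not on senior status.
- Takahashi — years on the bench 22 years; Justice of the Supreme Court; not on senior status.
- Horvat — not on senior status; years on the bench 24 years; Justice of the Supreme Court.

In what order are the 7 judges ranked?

Horvat, Takahashi, Lindqvist, Romero, Amari, Ruiz, Harlow

By office: Horvat, Takahashi, Lindqvist and Romero (Justice of the Supreme Court); then Amari and Ruiz (Appellate Judge); then Harlow (Chief District Judge).
Horvat, Takahashi, Lindqvist and Romero are each not on senior status, so the next rule applies.
Among Horvat, Takahashi, Lindqvist and Romero, by years on the bench (higher first): Horvat (24 years) before Takahashi (22 years) before Lindqvist (11 years) before Romero (6 years).
Amari and Ruiz are each on senior status, so the next rule applies.
Among Amari and Ruiz, by years on the bench (higher first): Amari (28 years) before Ruiz (20 years).
Full order: Horvat, Takahashi, Lindqvist, Romero, Amari, Ruiz, Harlow.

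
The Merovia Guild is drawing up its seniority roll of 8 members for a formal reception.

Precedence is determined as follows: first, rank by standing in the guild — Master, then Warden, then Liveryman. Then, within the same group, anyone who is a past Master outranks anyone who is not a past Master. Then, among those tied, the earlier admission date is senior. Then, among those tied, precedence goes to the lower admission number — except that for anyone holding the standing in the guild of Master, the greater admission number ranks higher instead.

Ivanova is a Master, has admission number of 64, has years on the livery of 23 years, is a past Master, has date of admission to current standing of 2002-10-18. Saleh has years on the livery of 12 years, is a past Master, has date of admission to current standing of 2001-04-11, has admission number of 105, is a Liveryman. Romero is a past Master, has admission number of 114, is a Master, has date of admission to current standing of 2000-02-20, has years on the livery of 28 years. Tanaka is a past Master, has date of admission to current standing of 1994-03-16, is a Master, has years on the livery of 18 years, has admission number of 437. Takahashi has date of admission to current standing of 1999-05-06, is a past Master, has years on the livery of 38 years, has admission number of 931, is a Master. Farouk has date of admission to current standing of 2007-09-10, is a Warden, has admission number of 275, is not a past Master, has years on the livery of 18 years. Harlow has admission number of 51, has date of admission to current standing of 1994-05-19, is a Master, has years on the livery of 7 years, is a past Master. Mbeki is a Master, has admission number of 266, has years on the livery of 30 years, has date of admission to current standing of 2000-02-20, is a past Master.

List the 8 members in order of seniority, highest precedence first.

By standing in the guild: Tanaka, Harlow, Takahashi, Mbeki, Romero and Ivanova (Master); then Farouk (Warden); then Saleh (Liveryman).
Tanaka, Harlow, Takahashi, Mbeki, Romero and Ivanova are each a past Master, so the next rule applies.
Among Tanaka, Harlow, Takahashi, Mbeki, Romero and Ivanova, by date of admission to current standing (earlier first): Tanaka (1994-03-16) before Harlow (1994-05-19) before Takahashi (1999-05-06) before Mbeki and Romero (2000-02-20) before Ivanova (2002-10-18).
Among Mbeki and Romero, by admission number (higher first) (reversed rule for this group): Mbeki (266) before Romero (114).
Full order: Tanaka, Harlow, Takahashi, Mbeki, Romero, Ivanova, Farouk, Saleh.

Tanaka, Harlow, Takahashi, Mbeki, Romero, Ivanova, Farouk, Saleh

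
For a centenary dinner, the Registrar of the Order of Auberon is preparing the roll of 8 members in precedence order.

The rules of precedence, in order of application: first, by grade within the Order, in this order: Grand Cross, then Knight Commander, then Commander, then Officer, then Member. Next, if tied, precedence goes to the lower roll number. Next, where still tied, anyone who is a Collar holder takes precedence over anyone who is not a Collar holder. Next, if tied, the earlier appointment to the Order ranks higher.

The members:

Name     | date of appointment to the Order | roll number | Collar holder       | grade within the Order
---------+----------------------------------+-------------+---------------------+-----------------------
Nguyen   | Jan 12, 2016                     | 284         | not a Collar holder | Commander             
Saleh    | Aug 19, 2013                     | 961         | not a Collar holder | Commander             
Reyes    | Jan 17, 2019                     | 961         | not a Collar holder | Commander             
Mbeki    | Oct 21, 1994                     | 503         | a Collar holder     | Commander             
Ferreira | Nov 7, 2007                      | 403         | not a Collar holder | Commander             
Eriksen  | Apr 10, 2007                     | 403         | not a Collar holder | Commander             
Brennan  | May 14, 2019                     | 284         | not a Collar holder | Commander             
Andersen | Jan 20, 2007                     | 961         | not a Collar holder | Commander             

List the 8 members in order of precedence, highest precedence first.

Nguyen, Brennan, Eriksen, Ferreira, Mbeki, Andersen, Saleh, Reyes

By grade within the Order: Nguyen, Brennan, Eriksen, Ferreira, Mbeki, Andersen, Saleh and Reyes (Commander).
Among Nguyen, Brennan, Eriksen, Ferreira, Mbeki, Andersen, Saleh and Reyes, by roll number (lower first): Nguyen and Brennan (284) before Eriksen and Ferreira (403) before Mbeki (503) before Andersen, Saleh and Reyes (961).
Nguyen and Brennan are each not a Collar holder, so the next rule applies.
Among Nguyen and Brennan, by date of appointment to the Order (earlier first): Nguyen (Jan 12, 2016) before Brennan (May 14, 2019).
Eriksen and Ferreira are each not a Collar holder, so the next rule applies.
Among Eriksen and Ferreira, by date of appointment to the Order (earlier first): Eriksen (Apr 10, 2007) before Ferreira (Nov 7, 2007).
Andersen, Saleh and Reyes are each not a Collar holder, so the next rule applies.
Among Andersen, Saleh and Reyes, by date of appointment to the Order (earlier first): Andersen (Jan 20, 2007) before Saleh (Aug 19, 2013) before Reyes (Jan 17, 2019).
Full order: Nguyen, Brennan, Eriksen, Ferreira, Mbeki, Andersen, Saleh, Reyes.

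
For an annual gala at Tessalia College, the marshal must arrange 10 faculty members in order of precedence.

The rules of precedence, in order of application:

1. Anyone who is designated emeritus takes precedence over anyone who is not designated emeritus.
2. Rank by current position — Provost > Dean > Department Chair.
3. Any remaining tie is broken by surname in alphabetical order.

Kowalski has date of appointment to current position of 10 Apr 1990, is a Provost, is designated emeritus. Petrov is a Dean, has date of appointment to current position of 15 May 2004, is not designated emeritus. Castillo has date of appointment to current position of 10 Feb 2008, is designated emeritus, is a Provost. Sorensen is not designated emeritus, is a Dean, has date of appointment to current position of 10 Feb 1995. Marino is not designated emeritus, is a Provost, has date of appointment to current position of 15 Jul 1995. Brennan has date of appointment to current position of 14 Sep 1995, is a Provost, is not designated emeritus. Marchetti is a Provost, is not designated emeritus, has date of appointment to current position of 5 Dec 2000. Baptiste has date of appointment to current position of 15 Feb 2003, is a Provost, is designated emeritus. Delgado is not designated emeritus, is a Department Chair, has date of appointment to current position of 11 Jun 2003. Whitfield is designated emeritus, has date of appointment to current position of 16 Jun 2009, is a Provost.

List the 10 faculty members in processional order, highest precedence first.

By the first rule: Baptiste, Castillo, Kowalski and Whitfield (each designated emeritus); then Brennan, Marchetti, Marino, Petrov, Sorensen and Delgado (each not designated emeritus).
Baptiste, Castillo, Kowalski and Whitfield are each Provost, so the next rule applies.
Among Baptiste, Castillo, Kowalski and Whitfield, alphabetically by surname: Baptiste before Castillo before Kowalski before Whitfield.
Among Brennan, Marchetti, Marino, Petrov, Sorensen and Delgado, by current position: Brennan, Marchetti and Marino (Provost) before Petrov and Sorensen (Dean) before Delgado (Department Chair).
Among Brennan, Marchetti and Marino, alphabetically by surname: Brennan before Marchetti before Marino.
Among Petrov and Sorensen, alphabetically by surname: Petrov before Sorensen.
Full order: Baptiste, Castillo, Kowalski, Whitfield, Brennan, Marchetti, Marino, Petrov, Sorensen, Delgado.

Baptiste, Castillo, Kowalski, Whitfield, Brennan, Marchetti, Marino, Petrov, Sorensen, Delgado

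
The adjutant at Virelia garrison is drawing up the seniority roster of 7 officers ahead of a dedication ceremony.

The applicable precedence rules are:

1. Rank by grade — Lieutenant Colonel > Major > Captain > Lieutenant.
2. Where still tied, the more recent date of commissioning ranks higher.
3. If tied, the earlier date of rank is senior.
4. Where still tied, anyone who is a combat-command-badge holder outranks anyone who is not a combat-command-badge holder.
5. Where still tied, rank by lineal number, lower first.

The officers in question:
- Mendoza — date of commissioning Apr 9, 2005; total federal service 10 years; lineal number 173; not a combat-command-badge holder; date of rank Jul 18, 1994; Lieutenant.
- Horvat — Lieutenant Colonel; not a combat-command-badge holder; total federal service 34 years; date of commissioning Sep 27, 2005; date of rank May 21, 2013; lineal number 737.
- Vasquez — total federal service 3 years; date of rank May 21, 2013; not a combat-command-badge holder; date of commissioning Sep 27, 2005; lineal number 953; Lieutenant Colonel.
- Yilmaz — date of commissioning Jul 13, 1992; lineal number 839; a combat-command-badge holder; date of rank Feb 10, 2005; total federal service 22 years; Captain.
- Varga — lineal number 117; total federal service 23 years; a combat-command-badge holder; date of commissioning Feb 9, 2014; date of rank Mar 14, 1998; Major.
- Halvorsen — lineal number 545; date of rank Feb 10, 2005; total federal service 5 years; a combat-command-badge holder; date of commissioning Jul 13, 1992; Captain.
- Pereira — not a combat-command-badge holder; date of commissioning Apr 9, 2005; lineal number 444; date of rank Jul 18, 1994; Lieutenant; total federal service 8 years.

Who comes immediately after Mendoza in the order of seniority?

By grade: Horvat and Vasquez (Lieutenant Colonel); then Varga (Major); then Halvorsen and Yilmaz (Captain); then Mendoza and Pereira (Lieutenant).
Horvat and Vasquez both have date of commissioning Sep 27, 2005, so the next rule applies.
Horvat and Vasquez both have date of rank May 21, 2013, so the next rule applies.
Horvat and Vasquez are each not a combat-command-badge holder, so the next rule applies.
Among Horvat and Vasquez, by lineal number (lower first): Horvat (737) before Vasquez (953).
Halvorsen and Yilmaz both have date of commissioning Jul 13, 1992, so the next rule applies.
Halvorsen and Yilmaz both have date of rank Feb 10, 2005, so the next rule applies.
Halvorsen and Yilmaz are each a combat-command-badge holder, so the next rule applies.
Among Halvorsen and Yilmaz, by lineal number (lower first): Halvorsen (545) before Yilmaz (839).
Mendoza and Pereira both have date of commissioning Apr 9, 2005, so the next rule applies.
Mendoza and Pereira both have date of rank Jul 18, 1994, so the next rule applies.
Mendoza and Pereira are each not a combat-command-badge holder, so the next rule applies.
Among Mendoza and Pereira, by lineal number (lower first): Mendoza (173) before Pereira (444).
Order: Horvat, Vasquez, Varga, Halvorsen, Yilmaz, Mendoza, Pereira.

Pereira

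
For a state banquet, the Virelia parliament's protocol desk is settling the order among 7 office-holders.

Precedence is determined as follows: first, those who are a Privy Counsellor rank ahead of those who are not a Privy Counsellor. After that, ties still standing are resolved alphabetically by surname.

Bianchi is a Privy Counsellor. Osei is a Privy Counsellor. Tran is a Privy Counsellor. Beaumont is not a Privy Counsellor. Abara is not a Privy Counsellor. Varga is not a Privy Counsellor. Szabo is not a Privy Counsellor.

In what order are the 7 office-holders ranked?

Bianchi, Osei, Tran, Abara, Beaumont, Szabo, Varga

By the first rule: Bianchi, Osei and Tran (each a Privy Counsellor); then Abara, Beaumont, Szabo and Varga (each not a Privy Counsellor).
Among Bianchi, Osei and Tran, alphabetically by surname: Bianchi before Osei before Tran.
Among Abara, Beaumont, Szabo and Varga, alphabetically by surname: Abara before Beaumont before Szabo before Varga.
Full order: Bianchi, Osei, Tran, Abara, Beaumont, Szabo, Varga.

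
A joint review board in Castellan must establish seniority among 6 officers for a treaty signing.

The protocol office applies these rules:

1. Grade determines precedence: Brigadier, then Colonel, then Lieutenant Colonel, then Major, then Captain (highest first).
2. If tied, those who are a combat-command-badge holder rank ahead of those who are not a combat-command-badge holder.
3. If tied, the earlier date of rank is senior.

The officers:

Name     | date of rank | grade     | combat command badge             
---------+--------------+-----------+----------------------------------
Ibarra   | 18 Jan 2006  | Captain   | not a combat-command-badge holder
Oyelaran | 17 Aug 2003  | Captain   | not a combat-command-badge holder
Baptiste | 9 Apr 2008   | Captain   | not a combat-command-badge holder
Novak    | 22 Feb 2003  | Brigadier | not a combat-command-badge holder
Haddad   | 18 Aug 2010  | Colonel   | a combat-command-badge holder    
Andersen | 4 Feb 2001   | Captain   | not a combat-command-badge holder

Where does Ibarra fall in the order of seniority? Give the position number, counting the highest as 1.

By grade: Novak (Brigadier); then Haddad (Colonel); then Andersen, Oyelaran, Ibarra and Baptiste (Captain).
Andersen, Oyelaran, Ibarra and Baptiste are each not a combat-command-badge holder, so the next rule applies.
Among Andersen, Oyelaran, Ibarra and Baptiste, by date of rank (earlier first): Andersen (4 Feb 2001) before Oyelaran (17 Aug 2003) before Ibarra (18 Jan 2006) before Baptiste (9 Apr 2008).
Order: Novak, Haddad, Andersen, Oyelaran, Ibarra, Baptiste. So position 5.

5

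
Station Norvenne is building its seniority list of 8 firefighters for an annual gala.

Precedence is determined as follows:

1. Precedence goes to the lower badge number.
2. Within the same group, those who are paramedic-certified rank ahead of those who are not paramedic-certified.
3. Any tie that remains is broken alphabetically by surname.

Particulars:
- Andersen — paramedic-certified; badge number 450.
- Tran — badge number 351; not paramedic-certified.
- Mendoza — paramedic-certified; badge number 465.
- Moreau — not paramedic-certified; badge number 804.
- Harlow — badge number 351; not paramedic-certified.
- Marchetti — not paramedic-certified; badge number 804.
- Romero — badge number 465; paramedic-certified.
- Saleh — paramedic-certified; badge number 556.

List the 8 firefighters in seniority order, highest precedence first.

Harlow, Tran, Andersen, Mendoza, Romero, Saleh, Marchetti, Moreau

By badge number (lower first): Harlow and Tran (both 351); then Andersen (450); then Mendoza and Romero (both 465); then Saleh (556); then Marchetti and Moreau (both 804).
Harlow and Tran are each not paramedic-certified, so the next rule applies.
Among Harlow and Tran, alphabetically by surname: Harlow before Tran.
Mendoza and Romero are each paramedic-certified, so the next rule applies.
Among Mendoza and Romero, alphabetically by surname: Mendoza before Romero.
Marchetti and Moreau are each not paramedic-certified, so the next rule applies.
Among Marchetti and Moreau, alphabetically by surname: Marchetti before Moreau.
Full order: Harlow, Tran, Andersen, Mendoza, Romero, Saleh, Marchetti, Moreau.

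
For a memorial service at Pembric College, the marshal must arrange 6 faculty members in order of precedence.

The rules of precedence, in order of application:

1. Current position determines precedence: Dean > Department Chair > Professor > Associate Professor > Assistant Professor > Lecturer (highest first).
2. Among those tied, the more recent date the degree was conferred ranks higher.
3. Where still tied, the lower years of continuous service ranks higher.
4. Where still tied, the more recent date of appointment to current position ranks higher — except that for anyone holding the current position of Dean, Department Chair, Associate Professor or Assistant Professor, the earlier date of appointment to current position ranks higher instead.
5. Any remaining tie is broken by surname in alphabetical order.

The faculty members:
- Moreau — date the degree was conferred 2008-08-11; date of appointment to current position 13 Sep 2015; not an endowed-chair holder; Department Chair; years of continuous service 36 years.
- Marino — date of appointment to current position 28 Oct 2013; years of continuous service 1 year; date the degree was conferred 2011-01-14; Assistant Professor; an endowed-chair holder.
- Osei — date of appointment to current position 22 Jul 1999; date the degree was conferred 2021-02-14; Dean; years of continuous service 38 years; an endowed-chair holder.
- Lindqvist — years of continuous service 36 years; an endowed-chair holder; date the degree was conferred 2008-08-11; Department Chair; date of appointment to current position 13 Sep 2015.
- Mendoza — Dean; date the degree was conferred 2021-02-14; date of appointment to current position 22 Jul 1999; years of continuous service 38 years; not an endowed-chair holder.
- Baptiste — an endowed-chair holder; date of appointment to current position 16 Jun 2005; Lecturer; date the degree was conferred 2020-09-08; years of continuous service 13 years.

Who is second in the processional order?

Osei

By current position: Mendoza and Osei (Dean); then Lindqvist and Moreau (Department Chair); then Marino (Assistant Professor); then Baptiste (Lecturer).
Mendoza and Osei both have date the degree was conferred 2021-02-14, so the next rule applies.
Mendoza and Osei both have years of continuous service 38 years, so the next rule applies.
Mendoza and Osei both have date of appointment to current position 22 Jul 1999, so the next rule applies.
Among Mendoza and Osei, alphabetically by surname: Mendoza before Osei.
Lindqvist and Moreau both have date the degree was conferred 2008-08-11, so the next rule applies.
Lindqvist and Moreau both have years of continuous service 36 years, so the next rule applies.
Lindqvist and Moreau both have date of appointment to current position 13 Sep 2015, so the next rule applies.
Among Lindqvist and Moreau, alphabetically by surname: Lindqvist before Moreau.
Order: Mendoza, Osei, Lindqvist, Moreau, Marino, Baptiste.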